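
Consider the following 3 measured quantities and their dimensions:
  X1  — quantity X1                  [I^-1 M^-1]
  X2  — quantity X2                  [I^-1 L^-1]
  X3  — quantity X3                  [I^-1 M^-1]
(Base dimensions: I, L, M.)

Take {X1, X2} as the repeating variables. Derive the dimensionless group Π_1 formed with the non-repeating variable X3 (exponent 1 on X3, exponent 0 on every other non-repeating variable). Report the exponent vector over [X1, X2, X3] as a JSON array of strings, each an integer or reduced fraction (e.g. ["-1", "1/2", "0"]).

Dimensional matrix (I×L×M by X1×X2×X3):
  I: [-1 -1 -1]
  L: [ 0 -1  0]
  M: [-1  0 -1]
Echelon form has 2 nonzero rows (pivots: X1,X2)
Repeat: X1,X2; free: X3
RREF:
  r0: [   1    0    1]
  r1: [   0    1    0]
  r2: [   0    0    0]
Fix exponent of X3 at 1; solve each RREF row for its pivot's exponent:
  r0: exp(X1) + (1)·1 = 0 ⇒ exp(X1) = -1
  r1: exp(X2) + (0)·1 = 0 ⇒ exp(X2) = 0
Π_1 = X1^-1 · X3

["-1", "0", "1"]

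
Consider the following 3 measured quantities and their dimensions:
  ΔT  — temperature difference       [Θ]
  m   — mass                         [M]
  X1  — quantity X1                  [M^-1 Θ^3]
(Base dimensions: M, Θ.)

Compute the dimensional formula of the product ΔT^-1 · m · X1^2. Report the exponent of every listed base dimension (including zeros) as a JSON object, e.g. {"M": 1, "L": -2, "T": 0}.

{"M": -1, "Θ": 5}

Dimensional matrix (M×Θ by ΔT×m×X1):
  M: [ 0  1 -1]
  Θ: [ 1  0  3]
  [M]: (-1)·0+(1)·1+(2)·-1 = -1
  [Θ]: (-1)·1+(1)·0+(2)·3 = 5
⇒ M^-1 Θ^5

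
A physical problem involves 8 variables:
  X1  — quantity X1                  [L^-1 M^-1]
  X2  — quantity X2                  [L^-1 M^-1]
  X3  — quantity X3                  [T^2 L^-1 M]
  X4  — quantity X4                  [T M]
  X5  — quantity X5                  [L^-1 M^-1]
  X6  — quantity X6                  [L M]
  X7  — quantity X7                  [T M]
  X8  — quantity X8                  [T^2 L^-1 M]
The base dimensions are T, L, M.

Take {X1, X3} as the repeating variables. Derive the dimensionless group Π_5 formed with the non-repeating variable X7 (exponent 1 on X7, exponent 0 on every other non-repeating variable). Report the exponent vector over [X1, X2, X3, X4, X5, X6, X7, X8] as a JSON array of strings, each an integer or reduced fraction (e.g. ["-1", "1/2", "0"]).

Dimensional matrix (T×L×M by X1×X2×X3×X4×X5×X6×X7×X8):
  T: [ 0  0  2  1  0  0  1  2]
  L: [-1 -1 -1  0 -1  1  0 -1]
  M: [-1 -1  1  1 -1  1  1  1]
RREF → pivots at {X1,X3} ⇒ r = 2
Pivot set = {X1,X3}, free = {X2,X4,X5,X6,X7,X8}
RREF:
  r0: [   1    1    0 -1/2    1   -1 -1/2    0]
  r1: [   0    0    1  1/2    0    0  1/2    1]
  r2: [   0    0    0    0    0    0    0    0]
Fix exponent of X7 at 1, X2 at 0, X4 at 0, X5 at 0, X6 at 0, X8 at 0; solve each RREF row for its pivot's exponent:
  r0: exp(X1) + (-1/2)·1 = 0 ⇒ exp(X1) = 1/2
  r1: exp(X3) + (1/2)·1 = 0 ⇒ exp(X3) = -1/2
Π_5 = X1^(1/2) · X3^(-1/2) · X7

["1/2", "0", "-1/2", "0", "0", "0", "1", "0"]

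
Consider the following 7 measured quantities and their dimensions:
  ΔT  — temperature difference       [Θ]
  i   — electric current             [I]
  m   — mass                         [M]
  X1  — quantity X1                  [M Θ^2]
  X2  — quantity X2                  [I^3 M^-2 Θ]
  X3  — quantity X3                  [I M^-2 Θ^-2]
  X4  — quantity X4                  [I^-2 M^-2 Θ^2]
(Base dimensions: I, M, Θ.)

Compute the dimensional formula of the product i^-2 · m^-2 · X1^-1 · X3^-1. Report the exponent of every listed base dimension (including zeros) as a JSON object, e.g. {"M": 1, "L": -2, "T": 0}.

Dimensional matrix (I×M×Θ by ΔT×i×m×X1×X2×X3×X4):
  I: [ 0  1  0  0  3  1 -2]
  M: [ 0  0  1  1 -2 -2 -2]
  Θ: [ 1  0  0  2  1 -2  2]
  [I]: (-2)·1+(-2)·0+(-1)·0+(-1)·1 = -3
  [M]: (-2)·0+(-2)·1+(-1)·1+(-1)·-2 = -1
  [Θ]: (-2)·0+(-2)·0+(-1)·2+(-1)·-2 = 0
⇒ I^-3 M^-1

{"I": -3, "M": -1, "Θ": 0}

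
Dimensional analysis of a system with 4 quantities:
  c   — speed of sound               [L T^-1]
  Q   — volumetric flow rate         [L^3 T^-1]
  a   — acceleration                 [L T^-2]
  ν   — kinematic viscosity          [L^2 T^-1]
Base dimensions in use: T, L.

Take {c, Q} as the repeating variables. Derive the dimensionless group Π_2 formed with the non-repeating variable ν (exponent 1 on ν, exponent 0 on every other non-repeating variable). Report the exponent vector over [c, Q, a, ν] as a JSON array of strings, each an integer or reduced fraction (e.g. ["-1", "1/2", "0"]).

Exponent matrix [T,L] × [c,Q,a,ν]:
  T: [-1 -1 -2 -1]
  L: [ 1  3  1  2]
Echelon form has 2 nonzero rows (pivots: c,Q)
Repeat: c,Q; free: a,ν
RREF:
  r0: [   1    0  5/2  1/2]
  r1: [   0    1 -1/2  1/2]
Fix exponent of ν at 1, a at 0; solve each RREF row for its pivot's exponent:
  r0: exp(c) + (1/2)·1 = 0 ⇒ exp(c) = -1/2
  r1: exp(Q) + (1/2)·1 = 0 ⇒ exp(Q) = -1/2
Π_2 = c^(-1/2) · Q^(-1/2) · ν

["-1/2", "-1/2", "0", "1"]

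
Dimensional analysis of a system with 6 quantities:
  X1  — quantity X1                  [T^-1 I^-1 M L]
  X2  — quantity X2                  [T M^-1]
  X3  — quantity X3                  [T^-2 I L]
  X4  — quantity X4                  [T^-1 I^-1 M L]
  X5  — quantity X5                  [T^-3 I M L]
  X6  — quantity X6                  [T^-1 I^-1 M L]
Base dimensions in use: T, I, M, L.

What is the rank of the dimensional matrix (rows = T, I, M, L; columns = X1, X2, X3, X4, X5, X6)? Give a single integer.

Dimensional matrix (T×I×M×L by X1×X2×X3×X4×X5×X6):
  T: [-1  1 -2 -1 -3 -1]
  I: [-1  0  1 -1  1 -1]
  M: [ 1 -1  0  1  1  1]
  L: [ 1  0  1  1  1  1]
RREF → pivots at {X1,X2,X3} ⇒ r = 3

3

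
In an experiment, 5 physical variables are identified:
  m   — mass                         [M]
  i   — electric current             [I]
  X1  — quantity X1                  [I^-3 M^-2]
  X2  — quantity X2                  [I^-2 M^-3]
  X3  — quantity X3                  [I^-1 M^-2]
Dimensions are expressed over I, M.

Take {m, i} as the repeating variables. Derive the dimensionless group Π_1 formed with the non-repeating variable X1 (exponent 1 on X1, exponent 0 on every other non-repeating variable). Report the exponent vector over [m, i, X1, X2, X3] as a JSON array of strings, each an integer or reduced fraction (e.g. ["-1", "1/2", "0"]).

["2", "3", "1", "0", "0"]

Dimensional matrix (I×M by m×i×X1×X2×X3):
  I: [ 0  1 -3 -2 -1]
  M: [ 1  0 -2 -3 -2]
Row reduction gives pivot columns m,i; rank = 2
Pivot set = {m,i}, free = {X1,X2,X3}
RREF:
  r0: [   1    0   -2   -3   -2]
  r1: [   0    1   -3   -2   -1]
Fix exponent of X1 at 1, X2 at 0, X3 at 0; solve each RREF row for its pivot's exponent:
  r0: exp(m) + (-2)·1 = 0 ⇒ exp(m) = 2
  r1: exp(i) + (-3)·1 = 0 ⇒ exp(i) = 3
Π_1 = m^2 · i^3 · X1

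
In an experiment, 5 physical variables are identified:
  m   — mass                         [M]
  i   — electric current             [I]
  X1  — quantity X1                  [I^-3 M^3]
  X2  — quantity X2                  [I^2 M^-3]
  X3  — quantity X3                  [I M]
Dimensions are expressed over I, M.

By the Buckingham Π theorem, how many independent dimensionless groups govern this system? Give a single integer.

3

Exponent matrix [I,M] × [m,i,X1,X2,X3]:
  I: [ 0  1 -3  2  1]
  M: [ 1  0  3 -3  1]
RREF → pivots at {m,i} ⇒ r = 2
n=5, r=2 ⇒ 3 dimensionless groups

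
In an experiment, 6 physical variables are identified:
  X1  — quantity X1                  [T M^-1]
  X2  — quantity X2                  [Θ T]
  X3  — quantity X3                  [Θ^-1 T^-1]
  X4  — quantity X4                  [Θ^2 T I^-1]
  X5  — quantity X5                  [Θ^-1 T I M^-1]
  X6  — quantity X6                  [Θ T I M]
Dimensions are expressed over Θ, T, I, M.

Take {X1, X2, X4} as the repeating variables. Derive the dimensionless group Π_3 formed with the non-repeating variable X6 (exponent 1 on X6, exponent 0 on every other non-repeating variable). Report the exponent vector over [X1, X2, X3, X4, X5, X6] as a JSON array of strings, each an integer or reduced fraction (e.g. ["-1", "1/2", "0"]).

Dimensional matrix (Θ×T×I×M by X1×X2×X3×X4×X5×X6):
  Θ: [ 0  1 -1  2 -1  1]
  T: [ 1  1 -1  1  1  1]
  I: [ 0  0  0 -1  1  1]
  M: [-1  0  0  0 -1  1]
RREF → pivots at {X1,X2,X4} ⇒ r = 3
Pivot set = {X1,X2,X4}, free = {X3,X5,X6}
RREF:
  r0: [   1    0    0    0    1   -1]
  r1: [   0    1   -1    0    1    3]
  r2: [   0    0    0    1   -1   -1]
  r3: [   0    0    0    0    0    0]
Fix exponent of X6 at 1, X3 at 0, X5 at 0; solve each RREF row for its pivot's exponent:
  r0: exp(X1) + (-1)·1 = 0 ⇒ exp(X1) = 1
  r1: exp(X2) + (3)·1 = 0 ⇒ exp(X2) = -3
  r2: exp(X4) + (-1)·1 = 0 ⇒ exp(X4) = 1
Π_3 = X1 · X2^-3 · X4 · X6

["1", "-3", "0", "1", "0", "1"]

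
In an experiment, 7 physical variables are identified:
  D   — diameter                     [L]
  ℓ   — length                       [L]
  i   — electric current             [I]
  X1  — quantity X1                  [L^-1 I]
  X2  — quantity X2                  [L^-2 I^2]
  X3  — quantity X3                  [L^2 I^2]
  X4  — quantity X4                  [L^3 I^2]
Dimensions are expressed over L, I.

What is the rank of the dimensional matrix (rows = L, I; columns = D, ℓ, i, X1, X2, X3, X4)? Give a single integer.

2

Dimensional matrix (L×I by D×ℓ×i×X1×X2×X3×X4):
  L: [ 1  1  0 -1 -2  2  3]
  I: [ 0  0  1  1  2  2  2]
RREF → pivots at {D,i} ⇒ r = 2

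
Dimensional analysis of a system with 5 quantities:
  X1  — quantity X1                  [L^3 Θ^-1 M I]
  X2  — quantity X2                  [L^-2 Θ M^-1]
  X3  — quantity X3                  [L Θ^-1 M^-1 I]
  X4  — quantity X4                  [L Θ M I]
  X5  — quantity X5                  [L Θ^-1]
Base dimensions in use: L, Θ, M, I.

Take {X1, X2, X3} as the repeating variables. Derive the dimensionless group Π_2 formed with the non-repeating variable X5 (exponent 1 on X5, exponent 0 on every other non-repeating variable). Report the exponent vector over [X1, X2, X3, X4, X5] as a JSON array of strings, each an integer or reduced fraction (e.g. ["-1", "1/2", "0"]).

Write exponents as rows L,Θ,M,I / cols X1,X2,X3,X4,X5:
  L: [ 3 -2  1  1  1]
  Θ: [-1  1 -1  1 -1]
  M: [ 1 -1 -1  1  0]
  I: [ 1  0  1  1  0]
RREF → pivots at {X1,X2,X3} ⇒ r = 3
Pivot set = {X1,X2,X3}, free = {X4,X5}
RREF:
  r0: [   1    0    0    2 -1/2]
  r1: [   0    1    0    2   -1]
  r2: [   0    0    1   -1  1/2]
  r3: [   0    0    0    0    0]
Fix exponent of X5 at 1, X4 at 0; solve each RREF row for its pivot's exponent:
  r0: exp(X1) + (-1/2)·1 = 0 ⇒ exp(X1) = 1/2
  r1: exp(X2) + (-1)·1 = 0 ⇒ exp(X2) = 1
  r2: exp(X3) + (1/2)·1 = 0 ⇒ exp(X3) = -1/2
Π_2 = X1^(1/2) · X2 · X3^(-1/2) · X5

["1/2", "1", "-1/2", "0", "1"]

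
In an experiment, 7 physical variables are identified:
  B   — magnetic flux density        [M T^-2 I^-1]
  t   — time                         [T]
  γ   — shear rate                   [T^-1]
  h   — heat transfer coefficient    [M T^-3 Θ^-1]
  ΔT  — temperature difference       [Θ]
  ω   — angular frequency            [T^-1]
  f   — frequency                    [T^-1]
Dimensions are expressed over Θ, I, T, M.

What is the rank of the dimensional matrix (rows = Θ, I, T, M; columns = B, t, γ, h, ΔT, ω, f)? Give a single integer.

4

Write exponents as rows Θ,I,T,M / cols B,t,γ,h,ΔT,ω,f:
  Θ: [ 0  0  0 -1  1  0  0]
  I: [-1  0  0  0  0  0  0]
  T: [-2  1 -1 -3  0 -1 -1]
  M: [ 1  0  0  1  0  0  0]
RREF → pivots at {B,t,h,ΔT} ⇒ r = 4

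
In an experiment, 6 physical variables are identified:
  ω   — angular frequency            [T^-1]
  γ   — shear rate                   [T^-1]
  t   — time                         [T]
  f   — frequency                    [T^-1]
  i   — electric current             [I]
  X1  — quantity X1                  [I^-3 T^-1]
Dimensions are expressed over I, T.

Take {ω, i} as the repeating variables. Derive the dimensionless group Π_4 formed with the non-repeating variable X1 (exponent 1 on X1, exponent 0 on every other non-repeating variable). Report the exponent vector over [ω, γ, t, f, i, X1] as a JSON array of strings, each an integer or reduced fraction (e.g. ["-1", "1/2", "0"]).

["-1", "0", "0", "0", "3", "1"]

Write exponents as rows I,T / cols ω,γ,t,f,i,X1:
  I: [ 0  0  0  0  1 -3]
  T: [-1 -1  1 -1  0 -1]
Echelon form has 2 nonzero rows (pivots: ω,i)
Repeat: ω,i; free: γ,t,f,X1
RREF:
  r0: [   1    1   -1    1    0    1]
  r1: [   0    0    0    0    1   -3]
Fix exponent of X1 at 1, γ at 0, t at 0, f at 0; solve each RREF row for its pivot's exponent:
  r0: exp(ω) + (1)·1 = 0 ⇒ exp(ω) = -1
  r1: exp(i) + (-3)·1 = 0 ⇒ exp(i) = 3
Π_4 = ω^-1 · i^3 · X1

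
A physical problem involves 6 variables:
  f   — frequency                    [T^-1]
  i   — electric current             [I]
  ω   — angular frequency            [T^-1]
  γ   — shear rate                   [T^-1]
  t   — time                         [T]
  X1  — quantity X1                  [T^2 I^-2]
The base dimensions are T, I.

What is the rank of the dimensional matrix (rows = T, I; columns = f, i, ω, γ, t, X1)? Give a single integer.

2

Write exponents as rows T,I / cols f,i,ω,γ,t,X1:
  T: [-1  0 -1 -1  1  2]
  I: [ 0  1  0  0  0 -2]
Echelon form has 2 nonzero rows (pivots: f,i)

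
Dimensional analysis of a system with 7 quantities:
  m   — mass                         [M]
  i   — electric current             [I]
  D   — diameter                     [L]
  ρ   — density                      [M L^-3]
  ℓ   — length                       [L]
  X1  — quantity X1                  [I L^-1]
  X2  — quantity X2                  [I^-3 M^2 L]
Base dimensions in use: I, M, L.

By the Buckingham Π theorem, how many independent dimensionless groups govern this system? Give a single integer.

Write exponents as rows I,M,L / cols m,i,D,ρ,ℓ,X1,X2:
  I: [ 0  1  0  0  0  1 -3]
  M: [ 1  0  0  1  0  0  2]
  L: [ 0  0  1 -3  1 -1  1]
RREF → pivots at {m,i,D} ⇒ r = 3
n=7, r=3 ⇒ 4 dimensionless groups

4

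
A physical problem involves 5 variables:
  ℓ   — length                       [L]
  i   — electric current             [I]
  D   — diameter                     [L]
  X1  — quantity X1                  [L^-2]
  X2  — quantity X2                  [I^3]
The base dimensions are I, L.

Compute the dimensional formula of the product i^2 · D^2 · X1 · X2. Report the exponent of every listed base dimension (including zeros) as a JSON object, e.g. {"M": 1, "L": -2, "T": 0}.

{"I": 5, "L": 0}

Write exponents as rows I,L / cols ℓ,i,D,X1,X2:
  I: [ 0  1  0  0  3]
  L: [ 1  0  1 -2  0]
  [I]: (2)·1+(2)·0+(1)·0+(1)·3 = 5
  [L]: (2)·0+(2)·1+(1)·-2+(1)·0 = 0
⇒ I^5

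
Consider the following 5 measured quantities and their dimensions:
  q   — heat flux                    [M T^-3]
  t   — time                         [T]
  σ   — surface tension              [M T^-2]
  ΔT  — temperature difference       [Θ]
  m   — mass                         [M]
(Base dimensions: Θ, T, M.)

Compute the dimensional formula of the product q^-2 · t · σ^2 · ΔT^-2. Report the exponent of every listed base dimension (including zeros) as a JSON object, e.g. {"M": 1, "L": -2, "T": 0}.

Dimensional matrix (Θ×T×M by q×t×σ×ΔT×m):
  Θ: [ 0  0  0  1  0]
  T: [-3  1 -2  0  0]
  M: [ 1  0  1  0  1]
  [Θ]: (-2)·0+(1)·0+(2)·0+(-2)·1 = -2
  [T]: (-2)·-3+(1)·1+(2)·-2+(-2)·0 = 3
  [M]: (-2)·1+(1)·0+(2)·1+(-2)·0 = 0
⇒ Θ^-2 T^3

{"Θ": -2, "T": 3, "M": 0}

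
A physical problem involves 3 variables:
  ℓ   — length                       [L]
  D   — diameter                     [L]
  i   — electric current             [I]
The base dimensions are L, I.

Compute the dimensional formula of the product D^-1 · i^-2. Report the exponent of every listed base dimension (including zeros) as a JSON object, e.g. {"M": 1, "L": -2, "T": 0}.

Exponent matrix [L,I] × [ℓ,D,i]:
  L: [ 1  1  0]
  I: [ 0  0  1]
  [L]: (-1)·1+(-2)·0 = -1
  [I]: (-1)·0+(-2)·1 = -2
⇒ L^-1 I^-2

{"L": -1, "I": -2}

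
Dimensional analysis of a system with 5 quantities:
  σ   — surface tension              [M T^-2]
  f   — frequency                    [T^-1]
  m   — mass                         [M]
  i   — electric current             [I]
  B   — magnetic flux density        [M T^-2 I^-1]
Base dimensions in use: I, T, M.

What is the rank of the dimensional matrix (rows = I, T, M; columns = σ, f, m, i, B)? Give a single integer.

Exponent matrix [I,T,M] × [σ,f,m,i,B]:
  I: [ 0  0  0  1 -1]
  T: [-2 -1  0  0 -2]
  M: [ 1  0  1  0  1]
Row reduction gives pivot columns σ,f,i; rank = 3

3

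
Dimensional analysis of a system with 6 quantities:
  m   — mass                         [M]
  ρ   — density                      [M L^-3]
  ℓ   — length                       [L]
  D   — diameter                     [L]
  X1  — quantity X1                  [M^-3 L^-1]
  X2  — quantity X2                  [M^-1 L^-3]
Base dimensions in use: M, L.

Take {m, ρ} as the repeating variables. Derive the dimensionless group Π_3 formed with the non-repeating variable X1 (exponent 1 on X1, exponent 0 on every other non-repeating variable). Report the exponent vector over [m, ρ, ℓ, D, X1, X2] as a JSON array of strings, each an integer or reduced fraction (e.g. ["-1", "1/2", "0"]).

Dimensional matrix (M×L by m×ρ×ℓ×D×X1×X2):
  M: [ 1  1  0  0 -3 -1]
  L: [ 0 -3  1  1 -1 -3]
Row reduction gives pivot columns m,ρ; rank = 2
Pivot set = {m,ρ}, free = {ℓ,D,X1,X2}
RREF:
  r0: [   1    0  1/3  1/3 -10/3   -2]
  r1: [   0    1 -1/3 -1/3  1/3    1]
Fix exponent of X1 at 1, ℓ at 0, D at 0, X2 at 0; solve each RREF row for its pivot's exponent:
  r0: exp(m) + (-10/3)·1 = 0 ⇒ exp(m) = 10/3
  r1: exp(ρ) + (1/3)·1 = 0 ⇒ exp(ρ) = -1/3
Π_3 = m^(10/3) · ρ^(-1/3) · X1

["10/3", "-1/3", "0", "0", "1", "0"]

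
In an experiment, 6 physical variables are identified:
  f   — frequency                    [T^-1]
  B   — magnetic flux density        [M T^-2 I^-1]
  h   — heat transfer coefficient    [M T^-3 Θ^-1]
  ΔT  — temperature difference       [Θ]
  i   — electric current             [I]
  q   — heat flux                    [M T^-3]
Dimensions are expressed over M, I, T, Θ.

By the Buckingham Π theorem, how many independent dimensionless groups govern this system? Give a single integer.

Dimensional matrix (M×I×T×Θ by f×B×h×ΔT×i×q):
  M: [ 0  1  1  0  0  1]
  I: [ 0 -1  0  0  1  0]
  T: [-1 -2 -3  0  0 -3]
  Θ: [ 0  0 -1  1  0  0]
Row reduction gives pivot columns f,B,h,ΔT; rank = 4
6 vars − rank 4 = 2 Π groups

2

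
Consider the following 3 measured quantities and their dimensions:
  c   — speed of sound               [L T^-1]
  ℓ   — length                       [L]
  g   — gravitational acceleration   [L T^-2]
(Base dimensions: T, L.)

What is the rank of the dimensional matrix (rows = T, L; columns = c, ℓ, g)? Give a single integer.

Write exponents as rows T,L / cols c,ℓ,g:
  T: [-1  0 -2]
  L: [ 1  1  1]
Row reduction gives pivot columns c,ℓ; rank = 2

2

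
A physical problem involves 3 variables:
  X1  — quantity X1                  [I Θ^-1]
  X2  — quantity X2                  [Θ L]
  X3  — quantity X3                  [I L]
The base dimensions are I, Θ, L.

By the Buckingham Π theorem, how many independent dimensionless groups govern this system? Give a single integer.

1

Exponent matrix [I,Θ,L] × [X1,X2,X3]:
  I: [ 1  0  1]
  Θ: [-1  1  0]
  L: [ 0  1  1]
Echelon form has 2 nonzero rows (pivots: X1,X2)
3 vars − rank 2 = 1 Π group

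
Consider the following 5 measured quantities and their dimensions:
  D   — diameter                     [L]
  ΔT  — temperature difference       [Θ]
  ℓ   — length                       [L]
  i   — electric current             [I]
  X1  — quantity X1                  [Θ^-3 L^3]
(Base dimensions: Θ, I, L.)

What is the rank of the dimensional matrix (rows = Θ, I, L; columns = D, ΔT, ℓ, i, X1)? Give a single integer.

3

Write exponents as rows Θ,I,L / cols D,ΔT,ℓ,i,X1:
  Θ: [ 0  1  0  0 -3]
  I: [ 0  0  0  1  0]
  L: [ 1  0  1  0  3]
RREF → pivots at {D,ΔT,i} ⇒ r = 3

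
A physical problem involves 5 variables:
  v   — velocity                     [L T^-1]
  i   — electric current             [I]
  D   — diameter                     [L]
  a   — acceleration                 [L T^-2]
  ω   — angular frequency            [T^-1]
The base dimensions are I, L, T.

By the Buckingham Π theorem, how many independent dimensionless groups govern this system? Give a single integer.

Write exponents as rows I,L,T / cols v,i,D,a,ω:
  I: [ 0  1  0  0  0]
  L: [ 1  0  1  1  0]
  T: [-1  0  0 -2 -1]
Echelon form has 3 nonzero rows (pivots: v,i,D)
Π count = n − r = 5 − 3 = 2

2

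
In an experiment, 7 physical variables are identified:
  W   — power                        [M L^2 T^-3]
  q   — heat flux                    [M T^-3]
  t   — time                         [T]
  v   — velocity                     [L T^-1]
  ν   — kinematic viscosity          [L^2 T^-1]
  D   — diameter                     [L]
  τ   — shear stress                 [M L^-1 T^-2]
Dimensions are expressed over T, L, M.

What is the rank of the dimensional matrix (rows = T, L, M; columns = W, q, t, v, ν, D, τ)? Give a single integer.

Exponent matrix [T,L,M] × [W,q,t,v,ν,D,τ]:
  T: [-3 -3  1 -1 -1  0 -2]
  L: [ 2  0  0  1  2  1 -1]
  M: [ 1  1  0  0  0  0  1]
RREF → pivots at {W,q,t} ⇒ r = 3

3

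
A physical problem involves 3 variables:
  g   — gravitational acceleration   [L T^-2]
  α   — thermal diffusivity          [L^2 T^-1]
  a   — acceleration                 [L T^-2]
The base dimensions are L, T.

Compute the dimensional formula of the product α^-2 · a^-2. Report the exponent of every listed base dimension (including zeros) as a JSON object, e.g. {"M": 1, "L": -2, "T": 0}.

{"L": -6, "T": 6}

Dimensional matrix (L×T by g×α×a):
  L: [ 1  2  1]
  T: [-2 -1 -2]
  [L]: (-2)·2+(-2)·1 = -6
  [T]: (-2)·-1+(-2)·-2 = 6
⇒ L^-6 T^6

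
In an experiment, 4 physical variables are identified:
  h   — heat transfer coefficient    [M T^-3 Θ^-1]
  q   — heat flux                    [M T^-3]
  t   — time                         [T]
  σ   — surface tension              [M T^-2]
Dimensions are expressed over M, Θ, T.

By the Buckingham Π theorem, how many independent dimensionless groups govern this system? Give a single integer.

Dimensional matrix (M×Θ×T by h×q×t×σ):
  M: [ 1  1  0  1]
  Θ: [-1  0  0  0]
  T: [-3 -3  1 -2]
RREF → pivots at {h,q,t} ⇒ r = 3
Π count = n − r = 4 − 3 = 1

1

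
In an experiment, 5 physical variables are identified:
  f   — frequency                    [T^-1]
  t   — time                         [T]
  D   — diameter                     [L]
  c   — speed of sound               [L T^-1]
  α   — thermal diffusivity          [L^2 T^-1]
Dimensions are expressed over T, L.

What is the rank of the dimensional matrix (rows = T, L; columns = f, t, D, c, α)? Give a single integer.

Write exponents as rows T,L / cols f,t,D,c,α:
  T: [-1  1  0 -1 -1]
  L: [ 0  0  1  1  2]
RREF → pivots at {f,D} ⇒ r = 2

2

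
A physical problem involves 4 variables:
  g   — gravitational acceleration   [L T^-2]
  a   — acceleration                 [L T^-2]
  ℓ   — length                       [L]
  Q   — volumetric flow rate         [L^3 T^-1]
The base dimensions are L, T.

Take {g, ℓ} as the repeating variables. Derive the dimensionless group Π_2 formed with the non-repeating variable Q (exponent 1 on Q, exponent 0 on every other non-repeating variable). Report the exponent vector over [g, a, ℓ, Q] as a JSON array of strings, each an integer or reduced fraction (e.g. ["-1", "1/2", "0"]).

["-1/2", "0", "-5/2", "1"]

Dimensional matrix (L×T by g×a×ℓ×Q):
  L: [ 1  1  1  3]
  T: [-2 -2  0 -1]
Row reduction gives pivot columns g,ℓ; rank = 2
Pivot set = {g,ℓ}, free = {a,Q}
RREF:
  r0: [   1    1    0  1/2]
  r1: [   0    0    1  5/2]
Fix exponent of Q at 1, a at 0; solve each RREF row for its pivot's exponent:
  r0: exp(g) + (1/2)·1 = 0 ⇒ exp(g) = -1/2
  r1: exp(ℓ) + (5/2)·1 = 0 ⇒ exp(ℓ) = -5/2
Π_2 = g^(-1/2) · ℓ^(-5/2) · Q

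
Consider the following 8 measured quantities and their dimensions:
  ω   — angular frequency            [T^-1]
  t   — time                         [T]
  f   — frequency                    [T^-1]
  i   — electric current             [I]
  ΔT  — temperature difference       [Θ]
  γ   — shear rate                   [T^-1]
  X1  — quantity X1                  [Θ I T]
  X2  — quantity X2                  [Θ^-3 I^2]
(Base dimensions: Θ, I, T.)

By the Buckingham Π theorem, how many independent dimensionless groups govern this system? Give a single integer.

Write exponents as rows Θ,I,T / cols ω,t,f,i,ΔT,γ,X1,X2:
  Θ: [ 0  0  0  0  1  0  1 -3]
  I: [ 0  0  0  1  0  0  1  2]
  T: [-1  1 -1  0  0 -1  1  0]
Echelon form has 3 nonzero rows (pivots: ω,i,ΔT)
8 vars − rank 3 = 5 Π groups

5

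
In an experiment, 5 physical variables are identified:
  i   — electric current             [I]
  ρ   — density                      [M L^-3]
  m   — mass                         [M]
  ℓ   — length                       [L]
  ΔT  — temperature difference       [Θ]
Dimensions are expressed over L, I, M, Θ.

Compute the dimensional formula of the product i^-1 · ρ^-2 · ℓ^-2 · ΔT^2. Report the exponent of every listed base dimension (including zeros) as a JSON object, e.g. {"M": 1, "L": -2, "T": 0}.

{"L": 4, "I": -1, "M": -2, "Θ": 2}

Write exponents as rows L,I,M,Θ / cols i,ρ,m,ℓ,ΔT:
  L: [ 0 -3  0  1  0]
  I: [ 1  0  0  0  0]
  M: [ 0  1  1  0  0]
  Θ: [ 0  0  0  0  1]
  [L]: (-1)·0+(-2)·-3+(-2)·1+(2)·0 = 4
  [I]: (-1)·1+(-2)·0+(-2)·0+(2)·0 = -1
  [M]: (-1)·0+(-2)·1+(-2)·0+(2)·0 = -2
  [Θ]: (-1)·0+(-2)·0+(-2)·0+(2)·1 = 2
⇒ L^4 I^-1 M^-2 Θ^2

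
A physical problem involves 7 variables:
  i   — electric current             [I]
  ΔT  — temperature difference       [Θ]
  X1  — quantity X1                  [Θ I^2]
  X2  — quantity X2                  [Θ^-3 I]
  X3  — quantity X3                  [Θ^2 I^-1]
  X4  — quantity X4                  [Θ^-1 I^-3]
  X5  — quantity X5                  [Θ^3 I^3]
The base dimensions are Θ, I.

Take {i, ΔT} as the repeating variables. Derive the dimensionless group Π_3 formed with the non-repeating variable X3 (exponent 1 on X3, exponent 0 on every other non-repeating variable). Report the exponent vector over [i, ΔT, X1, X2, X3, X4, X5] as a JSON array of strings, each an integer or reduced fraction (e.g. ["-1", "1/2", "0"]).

["1", "-2", "0", "0", "1", "0", "0"]

Exponent matrix [Θ,I] × [i,ΔT,X1,X2,X3,X4,X5]:
  Θ: [ 0  1  1 -3  2 -1  3]
  I: [ 1  0  2  1 -1 -3  3]
RREF → pivots at {i,ΔT} ⇒ r = 2
Repeat: i,ΔT; free: X1,X2,X3,X4,X5
RREF:
  r0: [   1    0    2    1   -1   -3    3]
  r1: [   0    1    1   -3    2   -1    3]
Fix exponent of X3 at 1, X1 at 0, X2 at 0, X4 at 0, X5 at 0; solve each RREF row for its pivot's exponent:
  r0: exp(i) + (-1)·1 = 0 ⇒ exp(i) = 1
  r1: exp(ΔT) + (2)·1 = 0 ⇒ exp(ΔT) = -2
Π_3 = i · ΔT^-2 · X3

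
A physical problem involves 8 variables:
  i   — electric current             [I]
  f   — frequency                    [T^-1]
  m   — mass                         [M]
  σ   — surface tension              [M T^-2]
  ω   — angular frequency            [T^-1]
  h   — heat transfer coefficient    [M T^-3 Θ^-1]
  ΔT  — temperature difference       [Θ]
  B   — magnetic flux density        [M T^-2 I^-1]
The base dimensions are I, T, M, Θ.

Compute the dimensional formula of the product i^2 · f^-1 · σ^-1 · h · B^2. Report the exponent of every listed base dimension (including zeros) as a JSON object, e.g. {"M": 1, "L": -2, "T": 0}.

{"I": 0, "T": -4, "M": 2, "Θ": -1}

Dimensional matrix (I×T×M×Θ by i×f×m×σ×ω×h×ΔT×B):
  I: [ 1  0  0  0  0  0  0 -1]
  T: [ 0 -1  0 -2 -1 -3  0 -2]
  M: [ 0  0  1  1  0  1  0  1]
  Θ: [ 0  0  0  0  0 -1  1  0]
  [I]: (2)·1+(-1)·0+(-1)·0+(1)·0+(2)·-1 = 0
  [T]: (2)·0+(-1)·-1+(-1)·-2+(1)·-3+(2)·-2 = -4
  [M]: (2)·0+(-1)·0+(-1)·1+(1)·1+(2)·1 = 2
  [Θ]: (2)·0+(-1)·0+(-1)·0+(1)·-1+(2)·0 = -1
⇒ T^-4 M^2 Θ^-1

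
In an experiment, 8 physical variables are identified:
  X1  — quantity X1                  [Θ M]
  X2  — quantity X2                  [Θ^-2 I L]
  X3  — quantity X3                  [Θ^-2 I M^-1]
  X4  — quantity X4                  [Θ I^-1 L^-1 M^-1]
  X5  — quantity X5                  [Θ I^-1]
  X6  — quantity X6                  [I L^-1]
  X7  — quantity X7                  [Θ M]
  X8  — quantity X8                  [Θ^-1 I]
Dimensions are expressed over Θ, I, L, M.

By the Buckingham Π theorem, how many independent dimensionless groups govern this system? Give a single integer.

5

Exponent matrix [Θ,I,L,M] × [X1,X2,X3,X4,X5,X6,X7,X8]:
  Θ: [ 1 -2 -2  1  1  0  1 -1]
  I: [ 0  1  1 -1 -1  1  0  1]
  L: [ 0  1  0 -1  0 -1  0  0]
  M: [ 1  0 -1 -1  0  0  1  0]
Row reduction gives pivot columns X1,X2,X3; rank = 3
n=8, r=3 ⇒ 5 dimensionless groups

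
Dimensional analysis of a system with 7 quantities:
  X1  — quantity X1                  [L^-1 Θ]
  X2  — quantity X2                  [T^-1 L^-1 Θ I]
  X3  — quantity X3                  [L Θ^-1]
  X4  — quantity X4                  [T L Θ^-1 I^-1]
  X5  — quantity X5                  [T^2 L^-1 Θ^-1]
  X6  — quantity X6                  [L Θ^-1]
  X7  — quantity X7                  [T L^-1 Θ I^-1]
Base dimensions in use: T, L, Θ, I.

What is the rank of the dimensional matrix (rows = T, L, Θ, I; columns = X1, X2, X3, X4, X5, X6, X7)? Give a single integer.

Dimensional matrix (T×L×Θ×I by X1×X2×X3×X4×X5×X6×X7):
  T: [ 0 -1  0  1  2  0  1]
  L: [-1 -1  1  1 -1  1 -1]
  Θ: [ 1  1 -1 -1 -1 -1  1]
  I: [ 0  1  0 -1  0  0 -1]
Echelon form has 3 nonzero rows (pivots: X1,X2,X5)

3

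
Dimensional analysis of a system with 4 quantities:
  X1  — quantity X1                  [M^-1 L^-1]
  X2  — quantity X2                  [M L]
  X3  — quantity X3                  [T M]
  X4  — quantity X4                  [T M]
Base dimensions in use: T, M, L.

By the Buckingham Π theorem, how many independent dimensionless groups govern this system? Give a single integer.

2

Dimensional matrix (T×M×L by X1×X2×X3×X4):
  T: [ 0  0  1  1]
  M: [-1  1  1  1]
  L: [-1  1  0  0]
RREF → pivots at {X1,X3} ⇒ r = 2
4 vars − rank 2 = 2 Π groups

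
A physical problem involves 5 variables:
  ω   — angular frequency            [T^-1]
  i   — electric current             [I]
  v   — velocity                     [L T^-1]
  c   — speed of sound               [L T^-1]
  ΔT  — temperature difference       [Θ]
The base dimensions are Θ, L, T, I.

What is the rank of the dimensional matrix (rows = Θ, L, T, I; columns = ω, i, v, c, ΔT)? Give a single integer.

Dimensional matrix (Θ×L×T×I by ω×i×v×c×ΔT):
  Θ: [ 0  0  0  0  1]
  L: [ 0  0  1  1  0]
  T: [-1  0 -1 -1  0]
  I: [ 0  1  0  0  0]
Row reduction gives pivot columns ω,i,v,ΔT; rank = 4

4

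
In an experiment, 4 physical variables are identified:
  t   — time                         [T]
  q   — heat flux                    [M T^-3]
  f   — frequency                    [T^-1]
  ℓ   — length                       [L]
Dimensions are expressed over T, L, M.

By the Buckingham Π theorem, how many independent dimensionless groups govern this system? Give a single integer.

Write exponents as rows T,L,M / cols t,q,f,ℓ:
  T: [ 1 -3 -1  0]
  L: [ 0  0  0  1]
  M: [ 0  1  0  0]
Echelon form has 3 nonzero rows (pivots: t,q,ℓ)
Π count = n − r = 4 − 3 = 1

1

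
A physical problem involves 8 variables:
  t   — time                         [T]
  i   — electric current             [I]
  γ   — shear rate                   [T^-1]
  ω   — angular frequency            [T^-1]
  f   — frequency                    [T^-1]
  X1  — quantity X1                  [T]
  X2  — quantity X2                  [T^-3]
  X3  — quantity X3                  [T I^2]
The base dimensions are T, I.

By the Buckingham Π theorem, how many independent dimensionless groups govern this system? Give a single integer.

Dimensional matrix (T×I by t×i×γ×ω×f×X1×X2×X3):
  T: [ 1  0 -1 -1 -1  1 -3  1]
  I: [ 0  1  0  0  0  0  0  2]
Echelon form has 2 nonzero rows (pivots: t,i)
Π count = n − r = 8 − 2 = 6

6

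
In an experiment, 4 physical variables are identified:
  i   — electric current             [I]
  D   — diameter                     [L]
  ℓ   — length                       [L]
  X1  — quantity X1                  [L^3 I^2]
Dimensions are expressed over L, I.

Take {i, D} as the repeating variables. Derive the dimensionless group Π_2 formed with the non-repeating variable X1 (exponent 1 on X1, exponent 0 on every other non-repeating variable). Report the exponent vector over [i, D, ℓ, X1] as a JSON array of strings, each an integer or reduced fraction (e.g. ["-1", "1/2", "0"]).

Exponent matrix [L,I] × [i,D,ℓ,X1]:
  L: [ 0  1  1  3]
  I: [ 1  0  0  2]
Row reduction gives pivot columns i,D; rank = 2
Pivot set = {i,D}, free = {ℓ,X1}
RREF:
  r0: [   1    0    0    2]
  r1: [   0    1    1    3]
Fix exponent of X1 at 1, ℓ at 0; solve each RREF row for its pivot's exponent:
  r0: exp(i) + (2)·1 = 0 ⇒ exp(i) = -2
  r1: exp(D) + (3)·1 = 0 ⇒ exp(D) = -3
Π_2 = i^-2 · D^-3 · X1

["-2", "-3", "0", "1"]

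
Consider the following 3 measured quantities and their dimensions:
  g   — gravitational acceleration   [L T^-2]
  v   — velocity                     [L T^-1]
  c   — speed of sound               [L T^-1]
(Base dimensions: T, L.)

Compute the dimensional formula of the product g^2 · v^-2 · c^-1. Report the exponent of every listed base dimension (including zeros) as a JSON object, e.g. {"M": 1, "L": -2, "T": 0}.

Write exponents as rows T,L / cols g,v,c:
  T: [-2 -1 -1]
  L: [ 1  1  1]
  [T]: (2)·-2+(-2)·-1+(-1)·-1 = -1
  [L]: (2)·1+(-2)·1+(-1)·1 = -1
⇒ T^-1 L^-1

{"T": -1, "L": -1}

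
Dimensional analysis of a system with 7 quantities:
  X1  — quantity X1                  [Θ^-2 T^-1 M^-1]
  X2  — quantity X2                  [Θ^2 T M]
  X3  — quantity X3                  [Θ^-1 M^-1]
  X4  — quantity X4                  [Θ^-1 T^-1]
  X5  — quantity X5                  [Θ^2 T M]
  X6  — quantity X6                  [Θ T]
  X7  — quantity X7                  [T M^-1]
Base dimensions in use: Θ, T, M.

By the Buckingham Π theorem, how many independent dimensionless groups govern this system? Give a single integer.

5

Write exponents as rows Θ,T,M / cols X1,X2,X3,X4,X5,X6,X7:
  Θ: [-2  2 -1 -1  2  1  0]
  T: [-1  1  0 -1  1  1  1]
  M: [-1  1 -1  0  1  0 -1]
Row reduction gives pivot columns X1,X3; rank = 2
7 vars − rank 2 = 5 Π groups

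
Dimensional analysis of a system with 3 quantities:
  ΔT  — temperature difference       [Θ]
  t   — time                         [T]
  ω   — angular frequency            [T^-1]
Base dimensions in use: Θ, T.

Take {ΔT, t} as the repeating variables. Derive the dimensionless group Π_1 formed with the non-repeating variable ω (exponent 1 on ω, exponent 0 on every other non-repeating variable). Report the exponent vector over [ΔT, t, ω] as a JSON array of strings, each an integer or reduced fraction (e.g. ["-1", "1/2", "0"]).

Write exponents as rows Θ,T / cols ΔT,t,ω:
  Θ: [ 1  0  0]
  T: [ 0  1 -1]
Row reduction gives pivot columns ΔT,t; rank = 2
Pivot set = {ΔT,t}, free = {ω}
RREF:
  r0: [   1    0    0]
  r1: [   0    1   -1]
Fix exponent of ω at 1; solve each RREF row for its pivot's exponent:
  r0: exp(ΔT) + (0)·1 = 0 ⇒ exp(ΔT) = 0
  r1: exp(t) + (-1)·1 = 0 ⇒ exp(t) = 1
Π_1 = t · ω

["0", "1", "1"]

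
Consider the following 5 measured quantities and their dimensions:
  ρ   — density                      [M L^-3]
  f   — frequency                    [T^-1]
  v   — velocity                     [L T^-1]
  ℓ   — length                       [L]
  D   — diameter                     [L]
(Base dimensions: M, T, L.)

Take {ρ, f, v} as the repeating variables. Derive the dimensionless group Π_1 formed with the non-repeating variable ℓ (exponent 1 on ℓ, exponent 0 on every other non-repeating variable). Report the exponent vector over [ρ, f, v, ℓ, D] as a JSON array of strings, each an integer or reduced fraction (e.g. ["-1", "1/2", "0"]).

["0", "1", "-1", "1", "0"]

Exponent matrix [M,T,L] × [ρ,f,v,ℓ,D]:
  M: [ 1  0  0  0  0]
  T: [ 0 -1 -1  0  0]
  L: [-3  0  1  1  1]
RREF → pivots at {ρ,f,v} ⇒ r = 3
Pivot set = {ρ,f,v}, free = {ℓ,D}
RREF:
  r0: [   1    0    0    0    0]
  r1: [   0    1    0   -1   -1]
  r2: [   0    0    1    1    1]
Fix exponent of ℓ at 1, D at 0; solve each RREF row for its pivot's exponent:
  r0: exp(ρ) + (0)·1 = 0 ⇒ exp(ρ) = 0
  r1: exp(f) + (-1)·1 = 0 ⇒ exp(f) = 1
  r2: exp(v) + (1)·1 = 0 ⇒ exp(v) = -1
Π_1 = f · v^-1 · ℓ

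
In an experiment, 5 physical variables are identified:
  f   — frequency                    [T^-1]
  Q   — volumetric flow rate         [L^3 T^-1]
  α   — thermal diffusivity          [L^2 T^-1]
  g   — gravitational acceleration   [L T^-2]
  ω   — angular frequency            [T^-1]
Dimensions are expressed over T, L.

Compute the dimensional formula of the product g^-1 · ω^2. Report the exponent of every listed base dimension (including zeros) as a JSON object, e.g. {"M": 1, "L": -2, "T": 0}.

{"T": 0, "L": -1}

Dimensional matrix (T×L by f×Q×α×g×ω):
  T: [-1 -1 -1 -2 -1]
  L: [ 0  3  2  1  0]
  [T]: (-1)·-2+(2)·-1 = 0
  [L]: (-1)·1+(2)·0 = -1
⇒ L^-1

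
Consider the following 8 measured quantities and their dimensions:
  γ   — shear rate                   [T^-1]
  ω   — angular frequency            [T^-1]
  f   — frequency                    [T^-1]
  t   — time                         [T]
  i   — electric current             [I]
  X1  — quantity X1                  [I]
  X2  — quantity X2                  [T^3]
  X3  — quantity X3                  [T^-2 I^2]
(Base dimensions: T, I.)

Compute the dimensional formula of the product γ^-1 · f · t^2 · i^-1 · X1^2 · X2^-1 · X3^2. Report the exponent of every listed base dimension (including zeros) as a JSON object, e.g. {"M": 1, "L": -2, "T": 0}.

{"T": -5, "I": 5}

Dimensional matrix (T×I by γ×ω×f×t×i×X1×X2×X3):
  T: [-1 -1 -1  1  0  0  3 -2]
  I: [ 0  0  0  0  1  1  0  2]
  [T]: (-1)·-1+(1)·-1+(2)·1+(-1)·0+(2)·0+(-1)·3+(2)·-2 = -5
  [I]: (-1)·0+(1)·0+(2)·0+(-1)·1+(2)·1+(-1)·0+(2)·2 = 5
⇒ T^-5 I^5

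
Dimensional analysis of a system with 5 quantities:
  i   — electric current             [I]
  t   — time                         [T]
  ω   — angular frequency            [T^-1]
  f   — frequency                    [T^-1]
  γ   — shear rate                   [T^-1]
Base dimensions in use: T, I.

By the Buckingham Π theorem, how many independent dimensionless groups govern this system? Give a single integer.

3

Write exponents as rows T,I / cols i,t,ω,f,γ:
  T: [ 0  1 -1 -1 -1]
  I: [ 1  0  0  0  0]
Echelon form has 2 nonzero rows (pivots: i,t)
5 vars − rank 2 = 3 Π groups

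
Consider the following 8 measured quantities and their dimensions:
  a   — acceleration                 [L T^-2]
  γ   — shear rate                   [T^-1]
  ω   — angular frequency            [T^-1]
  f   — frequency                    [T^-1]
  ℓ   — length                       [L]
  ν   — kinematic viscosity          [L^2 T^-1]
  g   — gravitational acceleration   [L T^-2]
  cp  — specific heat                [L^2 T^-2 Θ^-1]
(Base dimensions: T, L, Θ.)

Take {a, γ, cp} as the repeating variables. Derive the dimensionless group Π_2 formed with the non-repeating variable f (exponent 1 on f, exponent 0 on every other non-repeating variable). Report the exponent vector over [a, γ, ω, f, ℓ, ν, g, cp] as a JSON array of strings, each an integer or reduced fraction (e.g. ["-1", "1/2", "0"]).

["0", "-1", "0", "1", "0", "0", "0", "0"]

Exponent matrix [T,L,Θ] × [a,γ,ω,f,ℓ,ν,g,cp]:
  T: [-2 -1 -1 -1  0 -1 -2 -2]
  L: [ 1  0  0  0  1  2  1  2]
  Θ: [ 0  0  0  0  0  0  0 -1]
RREF → pivots at {a,γ,cp} ⇒ r = 3
Pivot set = {a,γ,cp}, free = {ω,f,ℓ,ν,g}
RREF:
  r0: [   1    0    0    0    1    2    1    0]
  r1: [   0    1    1    1   -2   -3    0    0]
  r2: [   0    0    0    0    0    0    0    1]
Fix exponent of f at 1, ω at 0, ℓ at 0, ν at 0, g at 0; solve each RREF row for its pivot's exponent:
  r0: exp(a) + (0)·1 = 0 ⇒ exp(a) = 0
  r1: exp(γ) + (1)·1 = 0 ⇒ exp(γ) = -1
  r2: exp(cp) + (0)·1 = 0 ⇒ exp(cp) = 0
Π_2 = γ^-1 · f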